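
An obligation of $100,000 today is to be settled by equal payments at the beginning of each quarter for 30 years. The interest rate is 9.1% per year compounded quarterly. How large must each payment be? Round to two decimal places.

$2,384.76

Level annuity due; solve PV = PMT × [(1 − (1+r)^−n)/r] × (1+r) for PMT.
Periodic rate r = 0.091/4 per quarter; n is counted in quarters.
With n = 120: PMT = 100,000 / ([(1 − (1+r)^−n)/r] × (1+r)) = $2,384.76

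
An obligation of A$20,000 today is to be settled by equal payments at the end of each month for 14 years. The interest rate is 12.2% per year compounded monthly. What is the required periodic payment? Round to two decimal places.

A$248.82

Level ordinary annuity; solve PV = PMT × [(1 − (1+r)^−n)/r] for PMT.
Periodic rate r = 0.122/12 per month; n is counted in months.
With n = 168: PMT = 20,000 / ([(1 − (1+r)^−n)/r]) = A$248.82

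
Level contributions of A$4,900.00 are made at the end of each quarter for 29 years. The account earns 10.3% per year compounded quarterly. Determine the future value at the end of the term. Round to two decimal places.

A$3,442,461.33

This is an ordinary annuity: 116 deposits of A$4,900.00 at the end of each quarter.
Periodic rate r = 0.103/4 per quarter; n is counted in quarters.
FV = PMT × [((1+r)^n − 1)/r] = 4,900 × [(1+r)^116 − 1] / r = A$3,442,461.33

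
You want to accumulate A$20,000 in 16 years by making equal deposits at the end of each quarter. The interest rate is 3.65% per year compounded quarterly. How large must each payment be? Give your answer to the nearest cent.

A$231.47

Level ordinary annuity; solve FV = PMT × [((1+r)^n − 1)/r] for PMT.
Periodic rate r = 0.0365/4 per quarter; n is counted in quarters.
With n = 64: PMT = 20,000 / ([((1+r)^n − 1)/r]) = A$231.47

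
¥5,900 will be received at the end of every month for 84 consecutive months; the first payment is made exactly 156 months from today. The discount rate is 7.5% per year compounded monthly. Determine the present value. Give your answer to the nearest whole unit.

¥146,441

Ordinary annuity of 84 payments, first payment at period 156.
Periodic rate r = 0.075/12 per month; n is counted in months.
The ordinary-annuity PV formula values the stream one period before the first payment (period 155); discount that back 155 periods:
PV₀ = 5,900 × [1 − (1+r)^−84] / r × (1+r)^−155 = ¥146,441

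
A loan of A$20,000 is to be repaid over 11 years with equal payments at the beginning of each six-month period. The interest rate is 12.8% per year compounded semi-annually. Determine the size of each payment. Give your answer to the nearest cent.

Level annuity due; solve PV = PMT × [(1 − (1+r)^−n)/r] × (1+r) for PMT.
Periodic rate r = 0.128/2 per half-year; n is counted in half-years.
With n = 22: PMT = 20,000 / ([(1 − (1+r)^−n)/r] × (1+r)) = A$1,615.72

A$1,615.72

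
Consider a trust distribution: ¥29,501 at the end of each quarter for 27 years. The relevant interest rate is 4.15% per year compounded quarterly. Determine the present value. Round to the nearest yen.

This is an ordinary annuity: 108 payments of ¥29,501 at the end of each quarter.
Periodic rate r = 0.0415/4 per quarter; n is counted in quarters.
PV = PMT × [(1 − (1+r)^−n)/r] = 29,501 × [1 − (1+r)^−108] / r = ¥1,910,798

¥1,910,798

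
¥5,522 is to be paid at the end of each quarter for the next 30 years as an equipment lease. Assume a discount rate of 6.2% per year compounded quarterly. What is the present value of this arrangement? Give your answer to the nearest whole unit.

¥300,001

This is an ordinary annuity: 120 payments of ¥5,522 at the end of each quarter.
Periodic rate r = 0.062/4 per quarter; n is counted in quarters.
PV = PMT × [(1 − (1+r)^−n)/r] = 5,522 × [1 − (1+r)^−120] / r = ¥300,001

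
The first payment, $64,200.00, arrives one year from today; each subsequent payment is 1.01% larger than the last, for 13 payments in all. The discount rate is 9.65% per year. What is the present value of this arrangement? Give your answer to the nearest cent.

$487,405.53

Periodic rate r = 0.0965 per year.
Growing ordinary annuity: PV = PMT₁ × [1 − ((1+g)/(1+r))^n] / (r − g) = 64,200 × [1 − ((1+0.0101)/(1+r))^13] / (r − 0.0101) = $487,405.53.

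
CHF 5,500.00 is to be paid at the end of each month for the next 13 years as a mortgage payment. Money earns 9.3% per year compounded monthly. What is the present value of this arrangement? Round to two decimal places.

CHF 496,852.18

This is an ordinary annuity: 156 payments of CHF 5,500.00 at the end of each month.
Periodic rate r = 0.093/12 per month; n is counted in months.
PV = PMT × [(1 − (1+r)^−n)/r] = 5,500 × [1 − (1+r)^−156] / r = CHF 496,852.18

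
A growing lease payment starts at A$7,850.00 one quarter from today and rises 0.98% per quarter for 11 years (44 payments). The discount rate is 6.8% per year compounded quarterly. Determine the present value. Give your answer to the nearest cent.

Periodic rate r = 0.068/4 per quarter; n is counted in quarters.
Growing ordinary annuity: PV = PMT₁ × [1 − ((1+g)/(1+r))^n] / (r − g) = 7,850 × [1 − ((1+0.0098)/(1+r))^44] / (r − 0.0098) = A$292,703.11.

A$292,703.11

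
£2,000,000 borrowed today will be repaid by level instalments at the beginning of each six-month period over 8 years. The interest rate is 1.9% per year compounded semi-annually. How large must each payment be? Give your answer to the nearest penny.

£134,058.70

Level annuity due; solve PV = PMT × [(1 − (1+r)^−n)/r] × (1+r) for PMT.
Periodic rate r = 0.019/2 per half-year; n is counted in half-years.
With n = 16: PMT = 2,000,000 / ([(1 − (1+r)^−n)/r] × (1+r)) = £134,058.70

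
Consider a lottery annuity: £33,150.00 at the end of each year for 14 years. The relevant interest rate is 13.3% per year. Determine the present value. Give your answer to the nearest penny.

£205,855.77

This is an ordinary annuity: 14 payments of £33,150.00 at the end of each year.
Periodic rate r = 0.133 per year.
PV = PMT × [(1 − (1+r)^−n)/r] = 33,150 × [1 − (1+r)^−14] / r = £205,855.77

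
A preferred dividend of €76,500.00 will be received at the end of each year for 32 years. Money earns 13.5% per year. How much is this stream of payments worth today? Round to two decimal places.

This is an ordinary annuity: 32 payments of €76,500.00 at the end of each year.
Periodic rate r = 0.135 per year.
PV = PMT × [(1 − (1+r)^−n)/r] = 76,500 × [1 − (1+r)^−32] / r = €556,816.13

€556,816.13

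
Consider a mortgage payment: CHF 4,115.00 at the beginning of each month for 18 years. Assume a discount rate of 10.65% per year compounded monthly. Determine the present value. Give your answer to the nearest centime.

CHF 398,407.40

This is an annuity due: 216 payments of CHF 4,115.00 at the beginning of each month.
Periodic rate r = 0.1065/12 per month; n is counted in months.
PV = PMT × [(1 − (1+r)^−n)/r] × (1+r) = 4,115 × [1 − (1+r)^−216] / r × (1+r) = CHF 398,407.40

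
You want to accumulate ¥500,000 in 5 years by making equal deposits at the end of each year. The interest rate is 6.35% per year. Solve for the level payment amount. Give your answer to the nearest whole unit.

Level ordinary annuity; solve FV = PMT × [((1+r)^n − 1)/r] for PMT.
Periodic rate r = 0.0635 per year.
With n = 5: PMT = 500,000 / ([((1+r)^n − 1)/r]) = ¥88,081

¥88,081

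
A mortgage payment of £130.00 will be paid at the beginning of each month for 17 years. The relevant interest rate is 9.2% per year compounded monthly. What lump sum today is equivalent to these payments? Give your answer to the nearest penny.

This is an annuity due: 204 payments of £130.00 at the beginning of each month.
Periodic rate r = 0.092/12 per month; n is counted in months.
PV = PMT × [(1 − (1+r)^−n)/r] × (1+r) = 130 × [1 − (1+r)^−204] / r × (1+r) = £13,488.97

£13,488.97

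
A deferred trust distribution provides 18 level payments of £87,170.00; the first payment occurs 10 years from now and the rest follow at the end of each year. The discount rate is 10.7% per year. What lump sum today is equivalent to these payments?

£273,968.51

Ordinary annuity of 18 payments, first payment at period 10.
Periodic rate r = 0.107 per year.
The ordinary-annuity PV formula values the stream one period before the first payment (period 9); discount that back 9 periods:
PV₀ = 87,170 × [1 − (1+r)^−18] / r × (1+r)^−9 = £273,968.51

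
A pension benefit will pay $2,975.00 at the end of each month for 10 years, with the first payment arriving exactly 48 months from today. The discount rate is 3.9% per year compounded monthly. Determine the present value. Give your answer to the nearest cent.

Ordinary annuity of 120 payments, first payment at period 48.
Periodic rate r = 0.039/12 per month; n is counted in months.
The ordinary-annuity PV formula values the stream one period before the first payment (period 47); discount that back 47 periods:
PV₀ = 2,975 × [1 − (1+r)^−120] / r × (1+r)^−47 = $253,467.56

$253,467.56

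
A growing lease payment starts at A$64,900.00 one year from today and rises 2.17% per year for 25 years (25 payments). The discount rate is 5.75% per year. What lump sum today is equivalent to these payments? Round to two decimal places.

A$1,046,481.62

Periodic rate r = 0.0575 per year.
Growing ordinary annuity: PV = PMT₁ × [1 − ((1+g)/(1+r))^n] / (r − g) = 64,900 × [1 − ((1+0.0217)/(1+r))^25] / (r − 0.0217) = A$1,046,481.62.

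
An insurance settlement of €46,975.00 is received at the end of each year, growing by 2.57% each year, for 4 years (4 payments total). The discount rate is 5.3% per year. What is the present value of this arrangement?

Periodic rate r = 0.053 per year.
Growing ordinary annuity: PV = PMT₁ × [1 − ((1+g)/(1+r))^n] / (r − g) = 46,975 × [1 − ((1+0.0257)/(1+r))^4] / (r − 0.0257) = €171,622.28.

€171,622.28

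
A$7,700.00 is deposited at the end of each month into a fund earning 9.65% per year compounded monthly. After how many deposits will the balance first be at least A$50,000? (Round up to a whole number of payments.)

Periodic rate r = 0.0965/12 per month; n is counted in months.
Ordinary annuity FV: 50,000 = 7,700 × [((1+r)^n − 1)/r].
(1+r)^n = 1 + 50,000 × r / 7,700, so n = ln(1 + 50,000·r/7,700) / ln(1+r) = 6.36.
Round up to a whole number of payments: n = 7.

7 payments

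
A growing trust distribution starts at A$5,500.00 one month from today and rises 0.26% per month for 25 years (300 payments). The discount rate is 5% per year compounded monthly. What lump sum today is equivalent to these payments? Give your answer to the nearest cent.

Periodic rate r = 0.05/12 per month; n is counted in months.
Growing ordinary annuity: PV = PMT₁ × [1 − ((1+g)/(1+r))^n] / (r − g) = 5,500 × [1 − ((1+0.0026)/(1+r))^300] / (r − 0.0026) = A$1,313,001.54.

A$1,313,001.54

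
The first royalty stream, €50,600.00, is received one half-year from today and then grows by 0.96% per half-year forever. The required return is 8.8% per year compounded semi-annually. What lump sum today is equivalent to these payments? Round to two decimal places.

€1,470,930.23

Periodic rate r = 0.088/2 per half-year.
Growing perpetuity (Gordon): PV = PMT₁ / (r − g) = 50,600 / (r − 0.0096) = €1,470,930.23.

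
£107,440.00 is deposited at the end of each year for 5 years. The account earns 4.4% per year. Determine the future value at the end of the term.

This is an ordinary annuity: 5 deposits of £107,440.00 at the end of each year.
Periodic rate r = 0.044 per year.
FV = PMT × [((1+r)^n − 1)/r] = 107,440 × [(1+r)^5 − 1] / r = £586,599.80

£586,599.80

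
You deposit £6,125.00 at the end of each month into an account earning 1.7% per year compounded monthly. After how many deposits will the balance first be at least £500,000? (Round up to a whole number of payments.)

Periodic rate r = 0.017/12 per month; n is counted in months.
Ordinary annuity FV: 500,000 = 6,125 × [((1+r)^n − 1)/r].
(1+r)^n = 1 + 500,000 × r / 6,125, so n = ln(1 + 500,000·r/6,125) / ln(1+r) = 77.30.
Round up to a whole number of payments: n = 78.

78 payments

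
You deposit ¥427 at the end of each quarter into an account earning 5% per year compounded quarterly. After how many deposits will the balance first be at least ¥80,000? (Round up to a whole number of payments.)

Periodic rate r = 0.05/4 per quarter; n is counted in quarters.
Ordinary annuity FV: 80,000 = 427 × [((1+r)^n − 1)/r].
(1+r)^n = 1 + 80,000 × r / 427, so n = ln(1 + 80,000·r/427) / ln(1+r) = 97.13.
Round up to a whole number of payments: n = 98.

98 payments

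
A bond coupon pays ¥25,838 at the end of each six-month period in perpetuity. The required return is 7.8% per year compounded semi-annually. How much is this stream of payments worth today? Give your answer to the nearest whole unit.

¥662,513

Periodic rate r = 0.078/2 per half-year.
Level perpetuity: PV = PMT / r = 25,838 / (0.078/2) = ¥662,513.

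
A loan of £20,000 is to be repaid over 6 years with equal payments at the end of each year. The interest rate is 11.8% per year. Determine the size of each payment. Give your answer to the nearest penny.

Level ordinary annuity; solve PV = PMT × [(1 − (1+r)^−n)/r] for PMT.
Periodic rate r = 0.118 per year.
With n = 6: PMT = 20,000 / ([(1 − (1+r)^−n)/r]) = £4,836.99

£4,836.99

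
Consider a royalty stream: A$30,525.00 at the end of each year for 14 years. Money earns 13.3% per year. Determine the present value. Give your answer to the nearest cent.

A$189,554.98

This is an ordinary annuity: 14 payments of A$30,525.00 at the end of each year.
Periodic rate r = 0.133 per year.
PV = PMT × [(1 − (1+r)^−n)/r] = 30,525 × [1 − (1+r)^−14] / r = A$189,554.98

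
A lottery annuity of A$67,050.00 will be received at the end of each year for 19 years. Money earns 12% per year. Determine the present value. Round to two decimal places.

A$493,875.34

This is an ordinary annuity: 19 payments of A$67,050.00 at the end of each year.
Periodic rate r = 0.12 per year.
PV = PMT × [(1 − (1+r)^−n)/r] = 67,050 × [1 − (1+r)^−19] / r = A$493,875.34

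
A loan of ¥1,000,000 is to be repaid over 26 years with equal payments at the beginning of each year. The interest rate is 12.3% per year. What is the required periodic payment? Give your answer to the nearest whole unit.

Level annuity due; solve PV = PMT × [(1 − (1+r)^−n)/r] × (1+r) for PMT.
Periodic rate r = 0.123 per year.
With n = 26: PMT = 1,000,000 / ([(1 − (1+r)^−n)/r] × (1+r)) = ¥115,170

¥115,170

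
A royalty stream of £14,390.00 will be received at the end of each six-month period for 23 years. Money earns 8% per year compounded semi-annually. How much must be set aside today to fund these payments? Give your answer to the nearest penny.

This is an ordinary annuity: 46 payments of £14,390.00 at the end of each six-month period.
Periodic rate r = 0.08/2 per half-year; n is counted in half-years.
PV = PMT × [(1 − (1+r)^−n)/r] = 14,390 × [1 − (1+r)^−46] / r = £300,530.16

£300,530.16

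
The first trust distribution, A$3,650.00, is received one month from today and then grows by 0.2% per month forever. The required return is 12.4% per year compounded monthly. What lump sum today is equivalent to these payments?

Periodic rate r = 0.124/12 per month.
Growing perpetuity (Gordon): PV = PMT₁ / (r − g) = 3,650 / (r − 0.002) = A$438,000.00.

A$438,000.00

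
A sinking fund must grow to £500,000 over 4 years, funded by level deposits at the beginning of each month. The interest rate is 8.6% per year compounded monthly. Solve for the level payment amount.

£8,702.07

Level annuity due; solve FV = PMT × [((1+r)^n − 1)/r] × (1+r) for PMT.
Periodic rate r = 0.086/12 per month; n is counted in months.
With n = 48: PMT = 500,000 / ([((1+r)^n − 1)/r] × (1+r)) = £8,702.07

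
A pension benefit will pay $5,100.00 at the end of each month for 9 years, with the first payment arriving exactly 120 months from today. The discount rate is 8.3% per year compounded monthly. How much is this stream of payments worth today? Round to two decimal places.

$170,450.36

Ordinary annuity of 108 payments, first payment at period 120.
Periodic rate r = 0.083/12 per month; n is counted in months.
The ordinary-annuity PV formula values the stream one period before the first payment (period 119); discount that back 119 periods:
PV₀ = 5,100 × [1 − (1+r)^−108] / r × (1+r)^−119 = $170,450.36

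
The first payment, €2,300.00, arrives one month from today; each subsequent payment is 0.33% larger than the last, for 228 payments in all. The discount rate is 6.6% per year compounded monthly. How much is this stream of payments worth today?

Periodic rate r = 0.066/12 per month; n is counted in months.
Growing ordinary annuity: PV = PMT₁ × [1 − ((1+g)/(1+r))^n] / (r − g) = 2,300 × [1 − ((1+0.0033)/(1+r))^228] / (r − 0.0033) = €410,975.53.

€410,975.53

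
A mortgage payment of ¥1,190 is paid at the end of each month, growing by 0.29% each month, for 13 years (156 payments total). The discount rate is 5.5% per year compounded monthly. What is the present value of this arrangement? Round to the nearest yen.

¥162,734

Periodic rate r = 0.055/12 per month; n is counted in months.
Growing ordinary annuity: PV = PMT₁ × [1 − ((1+g)/(1+r))^n] / (r − g) = 1,190 × [1 − ((1+0.0029)/(1+r))^156] / (r − 0.0029) = ¥162,734.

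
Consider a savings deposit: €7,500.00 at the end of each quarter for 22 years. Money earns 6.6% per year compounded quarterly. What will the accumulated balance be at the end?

€1,464,242.67

This is an ordinary annuity: 88 deposits of €7,500.00 at the end of each quarter.
Periodic rate r = 0.066/4 per quarter; n is counted in quarters.
FV = PMT × [((1+r)^n − 1)/r] = 7,500 × [(1+r)^88 − 1] / r = €1,464,242.67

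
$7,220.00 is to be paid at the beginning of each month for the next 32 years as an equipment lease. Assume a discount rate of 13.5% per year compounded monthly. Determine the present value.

This is an annuity due: 384 payments of $7,220.00 at the beginning of each month.
Periodic rate r = 0.135/12 per month; n is counted in months.
PV = PMT × [(1 − (1+r)^−n)/r] × (1+r) = 7,220 × [1 − (1+r)^−384] / r × (1+r) = $640,155.46

$640,155.46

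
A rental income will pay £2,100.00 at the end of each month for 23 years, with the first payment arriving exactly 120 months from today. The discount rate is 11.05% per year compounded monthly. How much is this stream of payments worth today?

£70,512.09

Ordinary annuity of 276 payments, first payment at period 120.
Periodic rate r = 0.1105/12 per month; n is counted in months.
The ordinary-annuity PV formula values the stream one period before the first payment (period 119); discount that back 119 periods:
PV₀ = 2,100 × [1 − (1+r)^−276] / r × (1+r)^−119 = £70,512.09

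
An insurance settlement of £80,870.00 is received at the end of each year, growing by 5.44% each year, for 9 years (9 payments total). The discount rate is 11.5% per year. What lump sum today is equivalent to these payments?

Periodic rate r = 0.115 per year.
Growing ordinary annuity: PV = PMT₁ × [1 − ((1+g)/(1+r))^n] / (r − g) = 80,870 × [1 − ((1+0.0544)/(1+r))^9] / (r − 0.0544) = £527,458.62.

£527,458.62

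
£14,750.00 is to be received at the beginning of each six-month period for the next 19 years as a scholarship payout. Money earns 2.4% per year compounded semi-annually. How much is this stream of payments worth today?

This is an annuity due: 38 payments of £14,750.00 at the beginning of each six-month period.
Periodic rate r = 0.024/2 per half-year; n is counted in half-years.
PV = PMT × [(1 − (1+r)^−n)/r] × (1+r) = 14,750 × [1 − (1+r)^−38] / r × (1+r) = £453,362.17

£453,362.17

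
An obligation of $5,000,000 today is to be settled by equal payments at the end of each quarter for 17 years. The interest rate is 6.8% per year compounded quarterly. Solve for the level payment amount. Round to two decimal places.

$124,599.74

Level ordinary annuity; solve PV = PMT × [(1 − (1+r)^−n)/r] for PMT.
Periodic rate r = 0.068/4 per quarter; n is counted in quarters.
With n = 68: PMT = 5,000,000 / ([(1 − (1+r)^−n)/r]) = $124,599.74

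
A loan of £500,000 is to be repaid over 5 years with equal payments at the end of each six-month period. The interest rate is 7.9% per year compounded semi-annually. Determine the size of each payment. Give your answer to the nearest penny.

Level ordinary annuity; solve PV = PMT × [(1 − (1+r)^−n)/r] for PMT.
Periodic rate r = 0.079/2 per half-year; n is counted in half-years.
With n = 10: PMT = 500,000 / ([(1 − (1+r)^−n)/r]) = £61,492.13

£61,492.13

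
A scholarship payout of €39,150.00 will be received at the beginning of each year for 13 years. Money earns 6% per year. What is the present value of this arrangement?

This is an annuity due: 13 payments of €39,150.00 at the beginning of each year.
Periodic rate r = 0.06 per year.
PV = PMT × [(1 − (1+r)^−n)/r] × (1+r) = 39,150 × [1 − (1+r)^−13] / r × (1+r) = €367,377.49

€367,377.49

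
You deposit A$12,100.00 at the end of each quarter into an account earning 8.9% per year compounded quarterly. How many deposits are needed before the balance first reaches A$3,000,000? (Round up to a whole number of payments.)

Periodic rate r = 0.089/4 per quarter; n is counted in quarters.
Ordinary annuity FV: 3,000,000 = 12,100 × [((1+r)^n − 1)/r].
(1+r)^n = 1 + 3,000,000 × r / 12,100, so n = ln(1 + 3,000,000·r/12,100) / ln(1+r) = 85.17.
Round up to a whole number of payments: n = 86.

86 payments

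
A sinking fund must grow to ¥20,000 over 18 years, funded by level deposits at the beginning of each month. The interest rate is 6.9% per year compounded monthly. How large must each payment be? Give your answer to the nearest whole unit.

Level annuity due; solve FV = PMT × [((1+r)^n − 1)/r] × (1+r) for PMT.
Periodic rate r = 0.069/12 per month; n is counted in months.
With n = 216: PMT = 20,000 / ([((1+r)^n − 1)/r] × (1+r)) = ¥47

¥47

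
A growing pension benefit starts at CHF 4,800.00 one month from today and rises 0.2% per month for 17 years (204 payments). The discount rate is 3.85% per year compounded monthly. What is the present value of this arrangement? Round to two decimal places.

Periodic rate r = 0.0385/12 per month; n is counted in months.
Growing ordinary annuity: PV = PMT₁ × [1 − ((1+g)/(1+r))^n] / (r − g) = 4,800 × [1 − ((1+0.002)/(1+r))^204] / (r − 0.002) = CHF 865,859.56.

CHF 865,859.56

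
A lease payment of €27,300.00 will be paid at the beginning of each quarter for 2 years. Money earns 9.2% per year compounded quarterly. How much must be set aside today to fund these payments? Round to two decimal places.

€201,965.52

This is an annuity due: 8 payments of €27,300.00 at the beginning of each quarter.
Periodic rate r = 0.092/4 per quarter; n is counted in quarters.
PV = PMT × [(1 − (1+r)^−n)/r] × (1+r) = 27,300 × [1 − (1+r)^−8] / r × (1+r) = €201,965.52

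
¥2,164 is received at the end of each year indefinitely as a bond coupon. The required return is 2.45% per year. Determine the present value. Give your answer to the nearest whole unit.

Periodic rate r = 0.0245 per year.
Level perpetuity: PV = PMT / r = 2,164 / (0.0245) = ¥88,327.

¥88,327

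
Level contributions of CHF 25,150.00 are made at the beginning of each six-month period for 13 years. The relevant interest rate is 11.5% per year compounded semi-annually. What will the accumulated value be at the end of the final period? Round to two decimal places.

This is an annuity due: 26 deposits of CHF 25,150.00 at the beginning of each six-month period.
Periodic rate r = 0.115/2 per half-year; n is counted in half-years.
FV = PMT × [((1+r)^n − 1)/r] × (1+r) = 25,150 × [(1+r)^26 − 1] / r × (1+r) = CHF 1,516,433.65

CHF 1,516,433.65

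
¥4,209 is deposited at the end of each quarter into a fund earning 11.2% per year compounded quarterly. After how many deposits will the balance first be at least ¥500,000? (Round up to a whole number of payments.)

54 payments

Periodic rate r = 0.112/4 per quarter; n is counted in quarters.
Ordinary annuity FV: 500,000 = 4,209 × [((1+r)^n − 1)/r].
(1+r)^n = 1 + 500,000 × r / 4,209, so n = ln(1 + 500,000·r/4,209) / ln(1+r) = 53.04.
Round up to a whole number of payments: n = 54.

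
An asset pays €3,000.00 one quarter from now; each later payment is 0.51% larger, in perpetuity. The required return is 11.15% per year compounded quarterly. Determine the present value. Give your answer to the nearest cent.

€131,723.38

Periodic rate r = 0.1115/4 per quarter.
Growing perpetuity (Gordon): PV = PMT₁ / (r − g) = 3,000 / (r − 0.0051) = €131,723.38.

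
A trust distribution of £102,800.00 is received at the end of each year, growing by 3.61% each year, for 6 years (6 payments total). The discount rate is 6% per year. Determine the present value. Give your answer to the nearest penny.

Periodic rate r = 0.06 per year.
Growing ordinary annuity: PV = PMT₁ × [1 − ((1+g)/(1+r))^n] / (r − g) = 102,800 × [1 − ((1+0.0361)/(1+r))^6] / (r − 0.0361) = £550,056.57.

£550,056.57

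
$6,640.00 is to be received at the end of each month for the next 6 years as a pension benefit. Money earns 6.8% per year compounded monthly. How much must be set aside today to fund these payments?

$391,668.04

This is an ordinary annuity: 72 payments of $6,640.00 at the end of each month.
Periodic rate r = 0.068/12 per month; n is counted in months.
PV = PMT × [(1 − (1+r)^−n)/r] = 6,640 × [1 − (1+r)^−72] / r = $391,668.04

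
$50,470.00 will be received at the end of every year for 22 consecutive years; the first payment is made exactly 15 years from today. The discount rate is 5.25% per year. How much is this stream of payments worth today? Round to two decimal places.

$317,276.86

Ordinary annuity of 22 payments, first payment at period 15.
Periodic rate r = 0.0525 per year.
The ordinary-annuity PV formula values the stream one period before the first payment (period 14); discount that back 14 periods:
PV₀ = 50,470 × [1 − (1+r)^−22] / r × (1+r)^−14 = $317,276.86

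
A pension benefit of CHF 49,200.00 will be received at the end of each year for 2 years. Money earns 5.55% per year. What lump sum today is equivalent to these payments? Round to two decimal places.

This is an ordinary annuity: 2 payments of CHF 49,200.00 at the end of each year.
Periodic rate r = 0.0555 per year.
PV = PMT × [(1 − (1+r)^−n)/r] = 49,200 × [1 − (1+r)^−2] / r = CHF 90,774.97

CHF 90,774.97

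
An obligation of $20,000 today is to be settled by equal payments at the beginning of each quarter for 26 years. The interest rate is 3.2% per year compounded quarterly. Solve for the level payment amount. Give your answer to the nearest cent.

$281.75

Level annuity due; solve PV = PMT × [(1 − (1+r)^−n)/r] × (1+r) for PMT.
Periodic rate r = 0.032/4 per quarter; n is counted in quarters.
With n = 104: PMT = 20,000 / ([(1 − (1+r)^−n)/r] × (1+r)) = $281.75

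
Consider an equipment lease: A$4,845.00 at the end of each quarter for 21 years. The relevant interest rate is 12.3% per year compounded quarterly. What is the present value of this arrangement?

This is an ordinary annuity: 84 payments of A$4,845.00 at the end of each quarter.
Periodic rate r = 0.123/4 per quarter; n is counted in quarters.
PV = PMT × [(1 − (1+r)^−n)/r] = 4,845 × [1 − (1+r)^−84] / r = A$145,185.33

A$145,185.33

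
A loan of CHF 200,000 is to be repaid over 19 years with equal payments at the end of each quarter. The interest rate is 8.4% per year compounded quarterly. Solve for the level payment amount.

Level ordinary annuity; solve PV = PMT × [(1 − (1+r)^−n)/r] for PMT.
Periodic rate r = 0.084/4 per quarter; n is counted in quarters.
With n = 76: PMT = 200,000 / ([(1 − (1+r)^−n)/r]) = CHF 5,290.23

CHF 5,290.23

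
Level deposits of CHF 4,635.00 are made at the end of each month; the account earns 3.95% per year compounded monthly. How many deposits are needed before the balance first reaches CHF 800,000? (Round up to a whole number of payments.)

137 payments

Periodic rate r = 0.0395/12 per month; n is counted in months.
Ordinary annuity FV: 800,000 = 4,635 × [((1+r)^n − 1)/r].
(1+r)^n = 1 + 800,000 × r / 4,635, so n = ln(1 + 800,000·r/4,635) / ln(1+r) = 136.90.
Round up to a whole number of payments: n = 137.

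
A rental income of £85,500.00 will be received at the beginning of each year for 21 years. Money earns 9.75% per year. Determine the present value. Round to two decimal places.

£826,005.31

This is an annuity due: 21 payments of £85,500.00 at the beginning of each year.
Periodic rate r = 0.0975 per year.
PV = PMT × [(1 − (1+r)^−n)/r] × (1+r) = 85,500 × [1 − (1+r)^−21] / r × (1+r) = £826,005.31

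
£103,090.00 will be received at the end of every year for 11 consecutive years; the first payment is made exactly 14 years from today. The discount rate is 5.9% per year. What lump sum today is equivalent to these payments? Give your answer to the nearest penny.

£387,880.64

Ordinary annuity of 11 payments, first payment at period 14.
Periodic rate r = 0.059 per year.
The ordinary-annuity PV formula values the stream one period before the first payment (period 13); discount that back 13 periods:
PV₀ = 103,090 × [1 − (1+r)^−11] / r × (1+r)^−13 = £387,880.64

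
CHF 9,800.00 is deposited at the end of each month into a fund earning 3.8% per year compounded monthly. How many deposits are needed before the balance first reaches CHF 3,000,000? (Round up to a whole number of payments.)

215 payments

Periodic rate r = 0.038/12 per month; n is counted in months.
Ordinary annuity FV: 3,000,000 = 9,800 × [((1+r)^n − 1)/r].
(1+r)^n = 1 + 3,000,000 × r / 9,800, so n = ln(1 + 3,000,000·r/9,800) / ln(1+r) = 214.36.
Round up to a whole number of payments: n = 215.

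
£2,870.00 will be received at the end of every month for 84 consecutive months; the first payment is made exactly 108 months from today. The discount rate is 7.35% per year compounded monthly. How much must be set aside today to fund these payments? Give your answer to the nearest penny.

Ordinary annuity of 84 payments, first payment at period 108.
Periodic rate r = 0.0735/12 per month; n is counted in months.
The ordinary-annuity PV formula values the stream one period before the first payment (period 107); discount that back 107 periods:
PV₀ = 2,870 × [1 − (1+r)^−84] / r × (1+r)^−107 = £97,824.12

£97,824.12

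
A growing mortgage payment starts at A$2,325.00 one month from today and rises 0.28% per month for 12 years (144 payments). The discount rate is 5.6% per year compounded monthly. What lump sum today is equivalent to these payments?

A$292,625.47

Periodic rate r = 0.056/12 per month; n is counted in months.
Growing ordinary annuity: PV = PMT₁ × [1 − ((1+g)/(1+r))^n] / (r − g) = 2,325 × [1 − ((1+0.0028)/(1+r))^144] / (r − 0.0028) = A$292,625.47.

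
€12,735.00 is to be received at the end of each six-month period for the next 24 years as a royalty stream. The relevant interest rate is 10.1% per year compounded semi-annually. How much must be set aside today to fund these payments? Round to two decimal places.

This is an ordinary annuity: 48 payments of €12,735.00 at the end of each six-month period.
Periodic rate r = 0.101/2 per half-year; n is counted in half-years.
PV = PMT × [(1 − (1+r)^−n)/r] = 12,735 × [1 − (1+r)^−48] / r = €228,481.03

€228,481.03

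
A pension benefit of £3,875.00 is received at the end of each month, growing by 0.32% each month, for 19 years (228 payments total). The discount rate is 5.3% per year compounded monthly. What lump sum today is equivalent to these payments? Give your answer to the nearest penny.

Periodic rate r = 0.053/12 per month; n is counted in months.
Growing ordinary annuity: PV = PMT₁ × [1 − ((1+g)/(1+r))^n] / (r − g) = 3,875 × [1 − ((1+0.0032)/(1+r))^228] / (r − 0.0032) = £769,004.24.

£769,004.24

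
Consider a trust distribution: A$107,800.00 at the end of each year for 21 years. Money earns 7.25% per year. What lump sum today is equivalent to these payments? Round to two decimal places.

This is an ordinary annuity: 21 payments of A$107,800.00 at the end of each year.
Periodic rate r = 0.0725 per year.
PV = PMT × [(1 − (1+r)^−n)/r] = 107,800 × [1 − (1+r)^−21] / r = A$1,144,966.37

A$1,144,966.37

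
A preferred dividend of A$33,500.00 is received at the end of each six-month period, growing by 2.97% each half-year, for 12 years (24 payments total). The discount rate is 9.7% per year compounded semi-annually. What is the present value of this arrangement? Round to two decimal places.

Periodic rate r = 0.097/2 per half-year; n is counted in half-years.
Growing ordinary annuity: PV = PMT₁ × [1 − ((1+g)/(1+r))^n] / (r − g) = 33,500 × [1 − ((1+0.0297)/(1+r))^24] / (r − 0.0297) = A$627,660.26.

A$627,660.26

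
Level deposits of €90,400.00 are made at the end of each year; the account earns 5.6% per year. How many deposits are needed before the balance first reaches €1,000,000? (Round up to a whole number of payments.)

9 payments

Periodic rate r = 0.056 per year.
Ordinary annuity FV: 1,000,000 = 90,400 × [((1+r)^n − 1)/r].
(1+r)^n = 1 + 1,000,000 × r / 90,400, so n = ln(1 + 1,000,000·r/90,400) / ln(1+r) = 8.85.
Round up to a whole number of payments: n = 9.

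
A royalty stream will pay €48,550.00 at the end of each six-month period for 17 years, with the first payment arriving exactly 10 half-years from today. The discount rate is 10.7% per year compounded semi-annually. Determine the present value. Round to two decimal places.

€471,202.36

Ordinary annuity of 34 payments, first payment at period 10.
Periodic rate r = 0.107/2 per half-year; n is counted in half-years.
The ordinary-annuity PV formula values the stream one period before the first payment (period 9); discount that back 9 periods:
PV₀ = 48,550 × [1 − (1+r)^−34] / r × (1+r)^−9 = €471,202.36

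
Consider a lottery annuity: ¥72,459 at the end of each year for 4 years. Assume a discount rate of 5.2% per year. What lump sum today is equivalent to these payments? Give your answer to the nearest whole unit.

This is an ordinary annuity: 4 payments of ¥72,459 at the end of each year.
Periodic rate r = 0.052 per year.
PV = PMT × [(1 − (1+r)^−n)/r] = 72,459 × [1 − (1+r)^−4] / r = ¥255,747

¥255,747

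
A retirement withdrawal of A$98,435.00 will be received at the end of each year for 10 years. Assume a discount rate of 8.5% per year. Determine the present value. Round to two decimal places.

This is an ordinary annuity: 10 payments of A$98,435.00 at the end of each year.
Periodic rate r = 0.085 per year.
PV = PMT × [(1 − (1+r)^−n)/r] = 98,435 × [1 − (1+r)^−10] / r = A$645,866.30

A$645,866.30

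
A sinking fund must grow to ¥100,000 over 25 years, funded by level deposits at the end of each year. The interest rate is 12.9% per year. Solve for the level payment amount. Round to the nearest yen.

¥653

Level ordinary annuity; solve FV = PMT × [((1+r)^n − 1)/r] for PMT.
Periodic rate r = 0.129 per year.
With n = 25: PMT = 100,000 / ([((1+r)^n − 1)/r]) = ¥653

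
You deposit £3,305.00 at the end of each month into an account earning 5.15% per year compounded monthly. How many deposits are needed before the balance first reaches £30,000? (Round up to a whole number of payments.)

Periodic rate r = 0.0515/12 per month; n is counted in months.
Ordinary annuity FV: 30,000 = 3,305 × [((1+r)^n − 1)/r].
(1+r)^n = 1 + 30,000 × r / 3,305, so n = ln(1 + 30,000·r/3,305) / ln(1+r) = 8.92.
Round up to a whole number of payments: n = 9.

9 payments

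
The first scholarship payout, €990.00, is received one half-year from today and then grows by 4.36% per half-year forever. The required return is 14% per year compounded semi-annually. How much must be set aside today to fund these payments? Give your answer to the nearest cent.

Periodic rate r = 0.14/2 per half-year.
Growing perpetuity (Gordon): PV = PMT₁ / (r − g) = 990 / (r − 0.0436) = €37,500.00.

€37,500.00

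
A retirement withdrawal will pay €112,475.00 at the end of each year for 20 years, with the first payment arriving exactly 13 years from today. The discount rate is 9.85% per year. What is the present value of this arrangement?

€313,348.38

Ordinary annuity of 20 payments, first payment at period 13.
Periodic rate r = 0.0985 per year.
The ordinary-annuity PV formula values the stream one period before the first payment (period 12); discount that back 12 periods:
PV₀ = 112,475 × [1 − (1+r)^−20] / r × (1+r)^−12 = €313,348.38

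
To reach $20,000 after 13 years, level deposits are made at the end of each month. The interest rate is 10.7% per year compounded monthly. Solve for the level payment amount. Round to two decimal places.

$59.56

Level ordinary annuity; solve FV = PMT × [((1+r)^n − 1)/r] for PMT.
Periodic rate r = 0.107/12 per month; n is counted in months.
With n = 156: PMT = 20,000 / ([((1+r)^n − 1)/r]) = $59.56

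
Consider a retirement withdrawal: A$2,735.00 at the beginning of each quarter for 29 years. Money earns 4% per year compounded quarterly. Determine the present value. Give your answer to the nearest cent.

A$189,138.77

This is an annuity due: 116 payments of A$2,735.00 at the beginning of each quarter.
Periodic rate r = 0.04/4 per quarter; n is counted in quarters.
PV = PMT × [(1 − (1+r)^−n)/r] × (1+r) = 2,735 × [1 − (1+r)^−116] / r × (1+r) = A$189,138.77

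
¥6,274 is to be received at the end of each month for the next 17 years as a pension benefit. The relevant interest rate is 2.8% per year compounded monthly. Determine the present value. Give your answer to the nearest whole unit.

¥1,017,442

This is an ordinary annuity: 204 payments of ¥6,274 at the end of each month.
Periodic rate r = 0.028/12 per month; n is counted in months.
PV = PMT × [(1 − (1+r)^−n)/r] = 6,274 × [1 − (1+r)^−204] / r = ¥1,017,442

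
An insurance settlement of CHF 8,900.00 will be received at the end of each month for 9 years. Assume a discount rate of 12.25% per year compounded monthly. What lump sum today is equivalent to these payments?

This is an ordinary annuity: 108 payments of CHF 8,900.00 at the end of each month.
Periodic rate r = 0.1225/12 per month; n is counted in months.
PV = PMT × [(1 − (1+r)^−n)/r] = 8,900 × [1 − (1+r)^−108] / r = CHF 580,729.56

CHF 580,729.56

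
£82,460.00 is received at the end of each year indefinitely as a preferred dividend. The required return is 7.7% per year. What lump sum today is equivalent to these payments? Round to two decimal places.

£1,070,909.09

Periodic rate r = 0.077 per year.
Level perpetuity: PV = PMT / r = 82,460 / (0.077) = £1,070,909.09.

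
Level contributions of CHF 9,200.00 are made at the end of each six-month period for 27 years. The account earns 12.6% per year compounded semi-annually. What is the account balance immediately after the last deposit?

This is an ordinary annuity: 54 deposits of CHF 9,200.00 at the end of each six-month period.
Periodic rate r = 0.126/2 per half-year; n is counted in half-years.
FV = PMT × [((1+r)^n − 1)/r] = 9,200 × [(1+r)^54 − 1] / r = CHF 3,809,852.38

CHF 3,809,852.38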